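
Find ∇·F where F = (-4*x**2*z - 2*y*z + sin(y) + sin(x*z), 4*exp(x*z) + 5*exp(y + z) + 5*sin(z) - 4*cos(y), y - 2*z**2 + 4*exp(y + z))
-8*x*z + z*cos(x*z) - 4*z + 9*exp(y + z) + 4*sin(y)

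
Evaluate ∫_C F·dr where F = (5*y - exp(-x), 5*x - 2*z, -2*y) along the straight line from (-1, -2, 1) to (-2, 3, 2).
-56 - E + exp(2)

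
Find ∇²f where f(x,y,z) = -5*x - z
0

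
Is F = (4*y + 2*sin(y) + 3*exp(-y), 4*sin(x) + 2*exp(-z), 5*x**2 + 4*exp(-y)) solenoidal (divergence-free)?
Yes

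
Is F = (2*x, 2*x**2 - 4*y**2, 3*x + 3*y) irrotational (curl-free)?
No, ∇×F = (3, -3, 4*x)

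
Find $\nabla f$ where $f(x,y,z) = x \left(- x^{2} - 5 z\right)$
(-3*x**2 - 5*z, 0, -5*x)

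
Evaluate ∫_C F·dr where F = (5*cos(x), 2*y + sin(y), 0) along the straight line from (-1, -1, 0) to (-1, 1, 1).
0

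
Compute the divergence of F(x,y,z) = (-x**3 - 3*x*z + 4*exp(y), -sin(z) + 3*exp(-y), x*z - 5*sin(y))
-3*x**2 + x - 3*z - 3*exp(-y)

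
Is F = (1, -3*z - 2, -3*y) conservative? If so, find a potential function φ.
Yes, F is conservative. φ = x - 3*y*z - 2*y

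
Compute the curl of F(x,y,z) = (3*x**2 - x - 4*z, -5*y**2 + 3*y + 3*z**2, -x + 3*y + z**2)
(3 - 6*z, -3, 0)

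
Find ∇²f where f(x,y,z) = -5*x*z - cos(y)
cos(y)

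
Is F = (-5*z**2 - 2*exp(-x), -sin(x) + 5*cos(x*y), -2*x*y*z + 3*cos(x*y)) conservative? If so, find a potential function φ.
No, ∇×F = (-x*(2*z + 3*sin(x*y)), 2*y*z + 3*y*sin(x*y) - 10*z, -5*y*sin(x*y) - cos(x)) ≠ 0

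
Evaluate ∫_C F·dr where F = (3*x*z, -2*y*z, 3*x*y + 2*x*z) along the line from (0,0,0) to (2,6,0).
0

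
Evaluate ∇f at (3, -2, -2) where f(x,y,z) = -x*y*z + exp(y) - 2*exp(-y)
(-4, sinh(2) + 6 + 3*cosh(2), 6)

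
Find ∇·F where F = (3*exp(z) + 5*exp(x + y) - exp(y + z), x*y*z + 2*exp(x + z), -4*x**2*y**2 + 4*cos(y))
x*z + 5*exp(x + y)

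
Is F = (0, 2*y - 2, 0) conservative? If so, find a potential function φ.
Yes, F is conservative. φ = y*(y - 2)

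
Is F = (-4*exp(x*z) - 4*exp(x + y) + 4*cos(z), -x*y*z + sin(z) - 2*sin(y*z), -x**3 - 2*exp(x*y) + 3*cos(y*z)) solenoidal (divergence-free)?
No, ∇·F = -x*z - 3*y*sin(y*z) - 4*z*exp(x*z) - 2*z*cos(y*z) - 4*exp(x + y)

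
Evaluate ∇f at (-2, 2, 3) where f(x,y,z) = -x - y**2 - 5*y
(-1, -9, 0)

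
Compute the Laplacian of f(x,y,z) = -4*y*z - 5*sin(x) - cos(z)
5*sin(x) + cos(z)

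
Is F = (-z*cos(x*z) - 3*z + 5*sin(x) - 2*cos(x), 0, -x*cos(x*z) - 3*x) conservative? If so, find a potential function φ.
Yes, F is conservative. φ = -3*x*z - 2*sin(x) - sin(x*z) - 5*cos(x)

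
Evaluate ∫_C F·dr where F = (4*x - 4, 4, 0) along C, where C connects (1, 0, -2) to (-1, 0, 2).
8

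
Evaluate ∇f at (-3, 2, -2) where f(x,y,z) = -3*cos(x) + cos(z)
(-3*sin(3), 0, sin(2))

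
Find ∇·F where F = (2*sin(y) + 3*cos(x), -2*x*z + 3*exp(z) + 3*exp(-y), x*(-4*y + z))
x - 3*sin(x) - 3*exp(-y)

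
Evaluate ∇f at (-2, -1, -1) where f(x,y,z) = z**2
(0, 0, -2)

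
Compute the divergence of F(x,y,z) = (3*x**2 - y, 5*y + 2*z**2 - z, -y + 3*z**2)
6*x + 6*z + 5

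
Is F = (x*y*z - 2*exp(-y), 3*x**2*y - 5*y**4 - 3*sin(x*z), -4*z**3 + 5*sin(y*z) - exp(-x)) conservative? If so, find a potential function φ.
No, ∇×F = (3*x*cos(x*z) + 5*z*cos(y*z), x*y - exp(-x), 6*x*y - x*z - 3*z*cos(x*z) - 2*exp(-y)) ≠ 0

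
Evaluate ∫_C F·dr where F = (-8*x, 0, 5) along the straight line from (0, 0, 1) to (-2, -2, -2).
-31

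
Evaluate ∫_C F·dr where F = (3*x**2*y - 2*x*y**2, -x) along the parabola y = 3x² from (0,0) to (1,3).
-16/5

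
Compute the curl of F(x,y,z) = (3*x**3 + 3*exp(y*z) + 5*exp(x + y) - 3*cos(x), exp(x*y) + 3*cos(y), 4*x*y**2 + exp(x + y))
(8*x*y + exp(x + y), -4*y**2 + 3*y*exp(y*z) - exp(x + y), y*exp(x*y) - 3*z*exp(y*z) - 5*exp(x + y))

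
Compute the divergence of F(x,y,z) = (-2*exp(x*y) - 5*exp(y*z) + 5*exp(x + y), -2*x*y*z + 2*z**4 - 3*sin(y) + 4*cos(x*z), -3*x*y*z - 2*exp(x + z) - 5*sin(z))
-3*x*y - 2*x*z - 2*y*exp(x*y) + 5*exp(x + y) - 2*exp(x + z) - 3*cos(y) - 5*cos(z)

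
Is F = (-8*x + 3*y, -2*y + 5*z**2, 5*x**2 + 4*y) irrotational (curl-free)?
No, ∇×F = (4 - 10*z, -10*x, -3)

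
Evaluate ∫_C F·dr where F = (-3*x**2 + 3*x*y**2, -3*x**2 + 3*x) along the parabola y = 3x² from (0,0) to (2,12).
256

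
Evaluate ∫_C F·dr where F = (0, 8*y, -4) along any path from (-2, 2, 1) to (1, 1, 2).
-16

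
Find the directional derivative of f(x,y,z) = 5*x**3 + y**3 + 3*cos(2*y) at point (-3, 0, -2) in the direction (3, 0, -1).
81*sqrt(10)/2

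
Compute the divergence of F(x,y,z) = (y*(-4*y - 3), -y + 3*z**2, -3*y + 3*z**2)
6*z - 1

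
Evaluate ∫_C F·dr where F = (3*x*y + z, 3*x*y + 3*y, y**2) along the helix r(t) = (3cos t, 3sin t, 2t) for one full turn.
30*pi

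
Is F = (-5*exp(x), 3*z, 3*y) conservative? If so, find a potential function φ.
Yes, F is conservative. φ = 3*y*z - 5*exp(x)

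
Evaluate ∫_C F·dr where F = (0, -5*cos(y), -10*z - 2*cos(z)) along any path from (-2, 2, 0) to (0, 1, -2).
-20 - 5*sin(1) + 7*sin(2)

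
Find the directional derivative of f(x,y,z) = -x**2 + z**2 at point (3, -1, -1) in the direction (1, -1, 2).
-5*sqrt(6)/3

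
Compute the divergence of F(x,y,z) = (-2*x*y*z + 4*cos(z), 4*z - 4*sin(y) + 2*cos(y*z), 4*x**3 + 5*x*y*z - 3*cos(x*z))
5*x*y + 3*x*sin(x*z) - 2*y*z - 2*z*sin(y*z) - 4*cos(y)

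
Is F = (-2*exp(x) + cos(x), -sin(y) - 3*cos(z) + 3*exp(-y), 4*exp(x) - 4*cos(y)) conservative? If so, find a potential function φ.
No, ∇×F = (4*sin(y) - 3*sin(z), -4*exp(x), 0) ≠ 0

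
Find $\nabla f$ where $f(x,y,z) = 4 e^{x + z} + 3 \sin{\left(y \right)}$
(4*exp(x + z), 3*cos(y), 4*exp(x + z))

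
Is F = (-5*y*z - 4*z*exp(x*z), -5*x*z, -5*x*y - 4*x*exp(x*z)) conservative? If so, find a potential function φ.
Yes, F is conservative. φ = -5*x*y*z - 4*exp(x*z)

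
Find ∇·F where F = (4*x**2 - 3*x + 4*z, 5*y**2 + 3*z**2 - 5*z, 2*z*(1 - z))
8*x + 10*y - 4*z - 1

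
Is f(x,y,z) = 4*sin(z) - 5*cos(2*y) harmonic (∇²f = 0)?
No, ∇²f = -4*sin(z) + 20*cos(2*y)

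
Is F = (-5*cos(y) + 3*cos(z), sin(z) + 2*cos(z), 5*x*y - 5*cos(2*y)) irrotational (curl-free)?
No, ∇×F = (5*x + 10*sin(2*y) + 2*sin(z) - cos(z), -5*y - 3*sin(z), -5*sin(y))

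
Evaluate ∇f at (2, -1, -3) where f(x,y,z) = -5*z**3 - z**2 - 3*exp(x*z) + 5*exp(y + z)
(9*exp(-6), 5*exp(-4), -129 - 6*exp(-6) + 5*exp(-4))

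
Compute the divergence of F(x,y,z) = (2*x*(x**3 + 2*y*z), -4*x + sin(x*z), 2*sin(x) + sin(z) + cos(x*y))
8*x**3 + 4*y*z + cos(z)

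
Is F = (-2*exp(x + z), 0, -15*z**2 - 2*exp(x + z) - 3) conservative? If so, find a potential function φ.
Yes, F is conservative. φ = -5*z**3 - 3*z - 2*exp(x + z)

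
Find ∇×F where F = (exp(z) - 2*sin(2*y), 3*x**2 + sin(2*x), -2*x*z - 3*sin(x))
(0, 2*z + exp(z) + 3*cos(x), 6*x + 2*cos(2*x) + 4*cos(2*y))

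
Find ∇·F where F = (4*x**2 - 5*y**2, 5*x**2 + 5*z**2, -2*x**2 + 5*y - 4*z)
8*x - 4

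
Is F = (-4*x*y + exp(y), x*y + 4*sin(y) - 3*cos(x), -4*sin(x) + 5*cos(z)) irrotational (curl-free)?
No, ∇×F = (0, 4*cos(x), 4*x + y - exp(y) + 3*sin(x))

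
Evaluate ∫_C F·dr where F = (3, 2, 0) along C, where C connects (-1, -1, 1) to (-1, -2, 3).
-2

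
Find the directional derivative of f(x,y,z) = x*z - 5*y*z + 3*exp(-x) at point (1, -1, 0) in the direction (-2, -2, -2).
sqrt(3)*(1 - 2*E)*exp(-1)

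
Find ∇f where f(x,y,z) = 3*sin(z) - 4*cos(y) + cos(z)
(0, 4*sin(y), -sin(z) + 3*cos(z))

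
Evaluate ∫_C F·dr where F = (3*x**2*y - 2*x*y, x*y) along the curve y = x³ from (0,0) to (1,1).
37/70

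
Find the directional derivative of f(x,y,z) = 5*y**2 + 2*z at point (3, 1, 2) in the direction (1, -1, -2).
-7*sqrt(6)/3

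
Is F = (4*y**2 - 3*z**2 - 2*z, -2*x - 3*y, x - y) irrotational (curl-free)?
No, ∇×F = (-1, -6*z - 3, -8*y - 2)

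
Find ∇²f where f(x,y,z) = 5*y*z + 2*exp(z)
2*exp(z)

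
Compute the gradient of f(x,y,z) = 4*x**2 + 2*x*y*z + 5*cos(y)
(8*x + 2*y*z, 2*x*z - 5*sin(y), 2*x*y)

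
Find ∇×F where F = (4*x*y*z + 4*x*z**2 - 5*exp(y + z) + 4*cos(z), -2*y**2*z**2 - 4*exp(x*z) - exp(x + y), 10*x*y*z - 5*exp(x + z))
(10*x*z + 4*x*exp(x*z) + 4*y**2*z, 4*x*y + 8*x*z - 10*y*z + 5*exp(x + z) - 5*exp(y + z) - 4*sin(z), -4*x*z - 4*z*exp(x*z) - exp(x + y) + 5*exp(y + z))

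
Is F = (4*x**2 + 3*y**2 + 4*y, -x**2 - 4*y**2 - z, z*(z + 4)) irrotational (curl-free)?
No, ∇×F = (1, 0, -2*x - 6*y - 4)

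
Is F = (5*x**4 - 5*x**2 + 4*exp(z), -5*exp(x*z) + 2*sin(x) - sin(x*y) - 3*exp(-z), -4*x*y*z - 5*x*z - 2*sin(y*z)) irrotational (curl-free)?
No, ∇×F = (-4*x*z + 5*x*exp(x*z) - 2*z*cos(y*z) - 3*exp(-z), 4*y*z + 5*z + 4*exp(z), -y*cos(x*y) - 5*z*exp(x*z) + 2*cos(x))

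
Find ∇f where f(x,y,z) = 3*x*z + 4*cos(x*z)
(z*(3 - 4*sin(x*z)), 0, x*(3 - 4*sin(x*z)))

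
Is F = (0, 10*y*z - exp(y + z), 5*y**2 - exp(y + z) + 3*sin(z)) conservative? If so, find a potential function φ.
Yes, F is conservative. φ = 5*y**2*z - exp(y + z) - 3*cos(z)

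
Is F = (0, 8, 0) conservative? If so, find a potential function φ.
Yes, F is conservative. φ = 8*y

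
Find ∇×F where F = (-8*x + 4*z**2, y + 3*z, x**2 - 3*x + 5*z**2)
(-3, -2*x + 8*z + 3, 0)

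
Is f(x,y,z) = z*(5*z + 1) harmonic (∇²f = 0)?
No, ∇²f = 10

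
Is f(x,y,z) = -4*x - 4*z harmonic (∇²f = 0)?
Yes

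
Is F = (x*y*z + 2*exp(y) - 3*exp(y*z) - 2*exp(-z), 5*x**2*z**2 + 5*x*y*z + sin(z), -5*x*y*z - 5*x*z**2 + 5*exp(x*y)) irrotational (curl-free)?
No, ∇×F = (-10*x**2*z - 5*x*y - 5*x*z + 5*x*exp(x*y) - cos(z), x*y + 5*y*z - 5*y*exp(x*y) - 3*y*exp(y*z) + 5*z**2 + 2*exp(-z), 10*x*z**2 - x*z + 5*y*z + 3*z*exp(y*z) - 2*exp(y))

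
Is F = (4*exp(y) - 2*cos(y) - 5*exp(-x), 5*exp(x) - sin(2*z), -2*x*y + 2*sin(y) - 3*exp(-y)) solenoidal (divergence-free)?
No, ∇·F = 5*exp(-x)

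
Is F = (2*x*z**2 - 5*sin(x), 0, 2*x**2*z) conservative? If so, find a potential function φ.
Yes, F is conservative. φ = x**2*z**2 + 5*cos(x)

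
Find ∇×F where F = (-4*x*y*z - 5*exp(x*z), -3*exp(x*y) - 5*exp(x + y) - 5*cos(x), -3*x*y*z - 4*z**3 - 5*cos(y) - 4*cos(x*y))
(-3*x*z + 4*x*sin(x*y) + 5*sin(y), -4*x*y - 5*x*exp(x*z) + 3*y*z - 4*y*sin(x*y), 4*x*z - 3*y*exp(x*y) - 5*exp(x + y) + 5*sin(x))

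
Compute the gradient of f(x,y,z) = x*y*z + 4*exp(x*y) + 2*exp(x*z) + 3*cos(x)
(y*z + 4*y*exp(x*y) + 2*z*exp(x*z) - 3*sin(x), x*(z + 4*exp(x*y)), x*(y + 2*exp(x*z)))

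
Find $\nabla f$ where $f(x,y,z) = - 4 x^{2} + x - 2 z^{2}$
(1 - 8*x, 0, -4*z)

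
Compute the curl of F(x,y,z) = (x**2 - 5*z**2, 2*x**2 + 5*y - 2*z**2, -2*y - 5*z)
(4*z - 2, -10*z, 4*x)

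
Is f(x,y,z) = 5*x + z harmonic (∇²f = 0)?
Yes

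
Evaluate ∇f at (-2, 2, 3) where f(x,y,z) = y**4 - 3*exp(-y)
(0, 3*exp(-2) + 32, 0)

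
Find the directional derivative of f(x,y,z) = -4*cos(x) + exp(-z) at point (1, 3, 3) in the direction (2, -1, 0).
8*sqrt(5)*sin(1)/5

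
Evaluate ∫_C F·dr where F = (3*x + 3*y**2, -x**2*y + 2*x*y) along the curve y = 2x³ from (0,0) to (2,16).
1962/7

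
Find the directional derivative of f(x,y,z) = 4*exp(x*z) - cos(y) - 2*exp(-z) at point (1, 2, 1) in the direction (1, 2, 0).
2*sqrt(5)*(sin(2) + 2*E)/5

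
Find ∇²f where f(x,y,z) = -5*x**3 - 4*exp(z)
-30*x - 4*exp(z)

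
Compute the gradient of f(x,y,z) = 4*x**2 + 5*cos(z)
(8*x, 0, -5*sin(z))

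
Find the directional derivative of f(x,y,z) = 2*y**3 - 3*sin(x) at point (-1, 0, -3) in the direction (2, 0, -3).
-6*sqrt(13)*cos(1)/13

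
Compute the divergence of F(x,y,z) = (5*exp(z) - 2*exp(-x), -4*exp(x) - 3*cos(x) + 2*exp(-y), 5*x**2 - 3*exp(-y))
-2*exp(-y) + 2*exp(-x)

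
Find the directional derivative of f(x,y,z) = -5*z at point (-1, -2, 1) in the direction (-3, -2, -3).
15*sqrt(22)/22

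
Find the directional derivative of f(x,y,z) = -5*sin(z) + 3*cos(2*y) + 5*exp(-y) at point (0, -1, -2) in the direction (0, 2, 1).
sqrt(5)*(-2*E - cos(2) + 12*sin(2)/5)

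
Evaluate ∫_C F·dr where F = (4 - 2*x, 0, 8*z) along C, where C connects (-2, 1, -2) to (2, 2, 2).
16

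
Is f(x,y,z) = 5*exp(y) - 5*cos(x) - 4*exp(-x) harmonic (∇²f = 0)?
No, ∇²f = 5*exp(y) + 5*cos(x) - 4*exp(-x)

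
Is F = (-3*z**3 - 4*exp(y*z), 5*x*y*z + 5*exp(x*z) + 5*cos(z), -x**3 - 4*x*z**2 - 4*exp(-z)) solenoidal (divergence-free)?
No, ∇·F = -3*x*z + 4*exp(-z)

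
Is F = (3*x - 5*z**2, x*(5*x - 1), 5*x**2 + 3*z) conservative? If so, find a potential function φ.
No, ∇×F = (0, -10*x - 10*z, 10*x - 1) ≠ 0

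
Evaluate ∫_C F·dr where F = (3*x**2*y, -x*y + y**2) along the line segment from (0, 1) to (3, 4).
381/4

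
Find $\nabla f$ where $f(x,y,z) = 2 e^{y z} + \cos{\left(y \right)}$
(0, 2*z*exp(y*z) - sin(y), 2*y*exp(y*z))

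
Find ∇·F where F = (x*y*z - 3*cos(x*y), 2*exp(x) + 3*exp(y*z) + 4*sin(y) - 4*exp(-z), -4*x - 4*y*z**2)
-7*y*z + 3*y*sin(x*y) + 3*z*exp(y*z) + 4*cos(y)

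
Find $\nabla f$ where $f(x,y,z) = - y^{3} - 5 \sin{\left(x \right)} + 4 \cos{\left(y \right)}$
(-5*cos(x), -3*y**2 - 4*sin(y), 0)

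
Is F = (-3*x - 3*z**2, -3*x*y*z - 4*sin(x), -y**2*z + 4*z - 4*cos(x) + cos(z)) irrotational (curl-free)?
No, ∇×F = (y*(3*x - 2*z), -6*z - 4*sin(x), -3*y*z - 4*cos(x))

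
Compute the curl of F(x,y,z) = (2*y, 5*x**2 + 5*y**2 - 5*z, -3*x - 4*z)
(5, 3, 10*x - 2)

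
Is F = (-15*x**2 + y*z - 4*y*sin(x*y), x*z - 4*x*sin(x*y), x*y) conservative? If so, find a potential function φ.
Yes, F is conservative. φ = -5*x**3 + x*y*z + 4*cos(x*y)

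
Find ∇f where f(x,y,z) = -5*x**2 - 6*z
(-10*x, 0, -6)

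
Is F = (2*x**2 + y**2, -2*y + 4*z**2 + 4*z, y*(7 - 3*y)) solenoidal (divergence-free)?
No, ∇·F = 4*x - 2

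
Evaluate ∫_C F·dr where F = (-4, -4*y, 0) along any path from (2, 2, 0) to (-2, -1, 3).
22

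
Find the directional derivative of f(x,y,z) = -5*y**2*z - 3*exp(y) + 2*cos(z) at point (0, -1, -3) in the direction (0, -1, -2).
sqrt(5)*(-4*E*sin(3) + 3 + 40*E)*exp(-1)/5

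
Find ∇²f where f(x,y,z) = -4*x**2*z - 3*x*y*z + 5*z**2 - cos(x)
-8*z + cos(x) + 10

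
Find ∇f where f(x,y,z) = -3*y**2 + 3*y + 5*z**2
(0, 3 - 6*y, 10*z)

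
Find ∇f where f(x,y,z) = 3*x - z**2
(3, 0, -2*z)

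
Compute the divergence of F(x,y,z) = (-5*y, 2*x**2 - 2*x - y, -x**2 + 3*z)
2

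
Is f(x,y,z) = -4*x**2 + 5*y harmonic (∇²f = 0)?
No, ∇²f = -8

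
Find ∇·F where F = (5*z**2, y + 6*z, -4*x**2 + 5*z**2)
10*z + 1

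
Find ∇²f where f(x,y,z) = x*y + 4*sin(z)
-4*sin(z)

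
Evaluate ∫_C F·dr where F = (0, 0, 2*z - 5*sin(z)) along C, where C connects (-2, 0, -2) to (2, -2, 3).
5*cos(3) - 5*cos(2) + 5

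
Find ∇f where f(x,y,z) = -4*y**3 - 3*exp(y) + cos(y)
(0, -12*y**2 - 3*exp(y) - sin(y), 0)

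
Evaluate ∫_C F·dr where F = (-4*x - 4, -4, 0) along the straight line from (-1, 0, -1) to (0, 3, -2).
-14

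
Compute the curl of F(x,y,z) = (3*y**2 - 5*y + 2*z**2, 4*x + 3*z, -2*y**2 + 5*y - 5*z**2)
(2 - 4*y, 4*z, 9 - 6*y)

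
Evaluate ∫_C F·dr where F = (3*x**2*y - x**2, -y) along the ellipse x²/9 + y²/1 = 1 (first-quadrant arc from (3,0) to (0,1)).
17/2 - 81*pi/16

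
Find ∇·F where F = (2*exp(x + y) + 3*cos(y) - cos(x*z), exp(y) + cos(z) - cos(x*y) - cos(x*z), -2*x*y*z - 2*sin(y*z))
-2*x*y + x*sin(x*y) - 2*y*cos(y*z) + z*sin(x*z) + exp(y) + 2*exp(x + y)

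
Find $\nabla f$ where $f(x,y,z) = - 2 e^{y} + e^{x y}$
(y*exp(x*y), x*exp(x*y) - 2*exp(y), 0)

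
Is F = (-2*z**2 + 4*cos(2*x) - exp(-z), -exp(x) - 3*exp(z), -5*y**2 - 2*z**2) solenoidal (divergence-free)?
No, ∇·F = -4*z - 8*sin(2*x)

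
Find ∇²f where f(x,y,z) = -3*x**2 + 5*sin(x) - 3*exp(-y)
-5*sin(x) - 6 - 3*exp(-y)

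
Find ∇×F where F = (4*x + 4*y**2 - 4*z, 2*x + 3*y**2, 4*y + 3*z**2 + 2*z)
(4, -4, 2 - 8*y)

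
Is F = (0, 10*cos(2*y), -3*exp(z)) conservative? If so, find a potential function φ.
Yes, F is conservative. φ = -3*exp(z) + 5*sin(2*y)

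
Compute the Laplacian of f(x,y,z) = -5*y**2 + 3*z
-10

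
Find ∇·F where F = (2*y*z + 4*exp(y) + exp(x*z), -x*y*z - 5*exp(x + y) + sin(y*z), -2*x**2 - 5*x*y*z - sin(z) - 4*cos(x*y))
-5*x*y - x*z + z*exp(x*z) + z*cos(y*z) - 5*exp(x + y) - cos(z)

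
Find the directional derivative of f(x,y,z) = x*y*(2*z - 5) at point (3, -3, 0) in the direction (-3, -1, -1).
-12*sqrt(11)/11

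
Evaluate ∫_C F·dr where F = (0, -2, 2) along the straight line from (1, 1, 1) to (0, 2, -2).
-8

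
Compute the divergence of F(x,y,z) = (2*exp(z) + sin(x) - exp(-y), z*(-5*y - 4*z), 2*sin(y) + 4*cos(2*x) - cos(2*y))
-5*z + cos(x)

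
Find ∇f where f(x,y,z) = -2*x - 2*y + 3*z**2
(-2, -2, 6*z)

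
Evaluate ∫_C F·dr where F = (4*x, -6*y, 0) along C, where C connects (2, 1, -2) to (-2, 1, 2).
0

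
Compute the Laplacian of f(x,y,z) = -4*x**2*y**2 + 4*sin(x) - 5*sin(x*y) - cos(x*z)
x**2*(5*sin(x*y) - 8) + x**2*cos(x*z) + 5*y**2*sin(x*y) - 8*y**2 + z**2*cos(x*z) - 4*sin(x)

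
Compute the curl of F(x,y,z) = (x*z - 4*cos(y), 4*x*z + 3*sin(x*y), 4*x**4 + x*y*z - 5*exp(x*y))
(x*(z - 5*exp(x*y) - 4), -16*x**3 + x - y*z + 5*y*exp(x*y), 3*y*cos(x*y) + 4*z - 4*sin(y))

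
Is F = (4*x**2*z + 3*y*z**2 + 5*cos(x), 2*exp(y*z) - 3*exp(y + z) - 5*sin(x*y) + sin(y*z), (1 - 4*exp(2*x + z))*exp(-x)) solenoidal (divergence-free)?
No, ∇·F = 8*x*z - 5*x*cos(x*y) + 2*z*exp(y*z) + z*cos(y*z) - 4*exp(x + z) - 3*exp(y + z) - 5*sin(x)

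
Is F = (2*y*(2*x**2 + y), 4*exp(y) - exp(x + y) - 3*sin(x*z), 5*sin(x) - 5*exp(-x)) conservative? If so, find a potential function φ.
No, ∇×F = (3*x*cos(x*z), -5*cos(x) - 5*exp(-x), -4*x**2 - 4*y - 3*z*cos(x*z) - exp(x + y)) ≠ 0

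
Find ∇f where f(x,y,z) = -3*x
(-3, 0, 0)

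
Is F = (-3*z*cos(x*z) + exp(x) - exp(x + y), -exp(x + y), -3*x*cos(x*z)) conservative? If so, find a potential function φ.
Yes, F is conservative. φ = exp(x) - exp(x + y) - 3*sin(x*z)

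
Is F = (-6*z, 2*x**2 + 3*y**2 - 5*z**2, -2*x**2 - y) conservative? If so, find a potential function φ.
No, ∇×F = (10*z - 1, 4*x - 6, 4*x) ≠ 0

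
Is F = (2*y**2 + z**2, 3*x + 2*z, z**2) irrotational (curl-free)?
No, ∇×F = (-2, 2*z, 3 - 4*y)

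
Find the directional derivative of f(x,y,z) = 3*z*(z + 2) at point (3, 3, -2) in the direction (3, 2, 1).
-3*sqrt(14)/7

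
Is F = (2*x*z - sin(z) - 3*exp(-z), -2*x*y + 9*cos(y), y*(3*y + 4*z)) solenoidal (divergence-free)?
No, ∇·F = -2*x + 4*y + 2*z - 9*sin(y)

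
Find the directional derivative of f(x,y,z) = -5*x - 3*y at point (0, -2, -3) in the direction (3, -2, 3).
-9*sqrt(22)/22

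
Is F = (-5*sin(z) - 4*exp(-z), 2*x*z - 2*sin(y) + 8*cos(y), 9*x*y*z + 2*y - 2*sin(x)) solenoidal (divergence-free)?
No, ∇·F = 9*x*y - 8*sin(y) - 2*cos(y)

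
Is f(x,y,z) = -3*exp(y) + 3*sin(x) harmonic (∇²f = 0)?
No, ∇²f = -3*exp(y) - 3*sin(x)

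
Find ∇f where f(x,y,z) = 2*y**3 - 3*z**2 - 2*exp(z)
(0, 6*y**2, -6*z - 2*exp(z))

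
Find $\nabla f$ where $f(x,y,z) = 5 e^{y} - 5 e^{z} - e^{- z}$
(0, 5*exp(y), -5*exp(z) + exp(-z))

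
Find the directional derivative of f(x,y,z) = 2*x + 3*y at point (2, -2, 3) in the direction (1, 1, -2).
5*sqrt(6)/6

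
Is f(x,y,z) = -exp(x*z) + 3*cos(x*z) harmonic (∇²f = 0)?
No, ∇²f = (-x**2 - z**2)*(exp(x*z) + 3*cos(x*z))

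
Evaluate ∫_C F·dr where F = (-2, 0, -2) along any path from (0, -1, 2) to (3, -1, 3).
-8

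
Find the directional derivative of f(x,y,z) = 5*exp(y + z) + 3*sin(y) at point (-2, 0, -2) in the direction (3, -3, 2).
sqrt(22)*(-9*exp(2) - 5)*exp(-2)/22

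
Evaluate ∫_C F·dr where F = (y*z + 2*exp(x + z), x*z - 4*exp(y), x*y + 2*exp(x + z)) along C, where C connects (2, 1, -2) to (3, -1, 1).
-4*exp(-1) - 1 + 4*E + 2*exp(4)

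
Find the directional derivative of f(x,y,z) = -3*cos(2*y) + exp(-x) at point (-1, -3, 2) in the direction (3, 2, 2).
-3*sqrt(17)*(4*sin(6) + E)/17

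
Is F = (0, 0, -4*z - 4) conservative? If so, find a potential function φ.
Yes, F is conservative. φ = 2*z*(-z - 2)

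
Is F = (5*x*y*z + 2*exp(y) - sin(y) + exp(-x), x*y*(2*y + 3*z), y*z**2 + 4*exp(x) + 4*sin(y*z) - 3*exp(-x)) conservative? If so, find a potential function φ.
No, ∇×F = (-3*x*y + z**2 + 4*z*cos(y*z), 5*x*y - sinh(x) - 7*cosh(x), -5*x*z + y*(2*y + 3*z) - 2*exp(y) + cos(y)) ≠ 0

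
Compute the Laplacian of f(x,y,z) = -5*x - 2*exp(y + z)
-4*exp(y + z)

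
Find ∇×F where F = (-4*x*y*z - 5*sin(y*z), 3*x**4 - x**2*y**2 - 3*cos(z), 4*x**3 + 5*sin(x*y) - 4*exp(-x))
(5*x*cos(x*y) - 3*sin(z), -12*x**2 - 4*x*y - 5*y*cos(x*y) - 5*y*cos(y*z) - 4*exp(-x), 12*x**3 - 2*x*y**2 + 4*x*z + 5*z*cos(y*z))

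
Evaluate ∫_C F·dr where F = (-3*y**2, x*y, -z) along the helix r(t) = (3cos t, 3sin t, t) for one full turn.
-2*pi**2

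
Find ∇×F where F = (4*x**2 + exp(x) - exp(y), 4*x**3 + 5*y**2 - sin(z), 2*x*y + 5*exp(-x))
(2*x + cos(z), -2*y + 5*exp(-x), 12*x**2 + exp(y))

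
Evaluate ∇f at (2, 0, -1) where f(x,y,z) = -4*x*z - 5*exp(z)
(4, 0, -8 - 5*exp(-1))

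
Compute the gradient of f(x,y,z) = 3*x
(3, 0, 0)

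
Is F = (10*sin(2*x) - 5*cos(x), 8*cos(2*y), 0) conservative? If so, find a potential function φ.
Yes, F is conservative. φ = -5*sin(x) + 4*sin(2*y) - 5*cos(2*x)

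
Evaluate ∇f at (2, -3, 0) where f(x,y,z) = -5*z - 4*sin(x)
(-4*cos(2), 0, -5)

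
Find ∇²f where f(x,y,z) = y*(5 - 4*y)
-8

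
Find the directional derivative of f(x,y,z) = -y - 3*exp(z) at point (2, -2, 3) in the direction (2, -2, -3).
sqrt(17)*(2 + 9*exp(3))/17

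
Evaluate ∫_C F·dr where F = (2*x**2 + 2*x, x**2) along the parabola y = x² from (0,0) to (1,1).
13/6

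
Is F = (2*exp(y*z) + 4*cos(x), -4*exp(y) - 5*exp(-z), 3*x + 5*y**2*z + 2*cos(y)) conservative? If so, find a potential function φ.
No, ∇×F = (10*y*z - 2*sin(y) - 5*exp(-z), 2*y*exp(y*z) - 3, -2*z*exp(y*z)) ≠ 0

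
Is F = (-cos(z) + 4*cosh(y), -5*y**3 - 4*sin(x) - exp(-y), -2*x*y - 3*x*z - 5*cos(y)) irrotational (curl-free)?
No, ∇×F = (-2*x + 5*sin(y), 2*y + 3*z + sin(z), -4*cos(x) - 4*sinh(y))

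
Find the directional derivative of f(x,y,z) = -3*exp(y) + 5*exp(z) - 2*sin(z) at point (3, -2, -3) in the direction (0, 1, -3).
3*sqrt(10)*(2*exp(3)*cos(3) - 5 - E)*exp(-3)/10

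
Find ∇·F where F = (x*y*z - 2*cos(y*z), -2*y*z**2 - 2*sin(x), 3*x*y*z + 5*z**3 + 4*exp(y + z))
3*x*y + y*z + 13*z**2 + 4*exp(y + z)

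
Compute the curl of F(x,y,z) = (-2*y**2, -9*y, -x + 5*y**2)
(10*y, 1, 4*y)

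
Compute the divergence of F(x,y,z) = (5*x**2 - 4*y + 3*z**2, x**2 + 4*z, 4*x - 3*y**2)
10*x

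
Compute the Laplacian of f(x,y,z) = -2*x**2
-4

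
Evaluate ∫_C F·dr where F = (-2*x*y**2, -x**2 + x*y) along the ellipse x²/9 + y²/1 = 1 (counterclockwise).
0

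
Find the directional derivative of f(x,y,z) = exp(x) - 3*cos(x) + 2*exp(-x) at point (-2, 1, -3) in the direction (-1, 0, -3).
sqrt(10)*(-1 + 3*exp(2)*sin(2) + 2*exp(4))*exp(-2)/10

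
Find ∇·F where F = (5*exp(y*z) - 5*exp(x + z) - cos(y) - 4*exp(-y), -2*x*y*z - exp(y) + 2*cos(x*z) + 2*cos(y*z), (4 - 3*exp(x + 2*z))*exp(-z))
-2*x*z - 2*z*sin(y*z) - exp(y) - 8*exp(x + z) - 4*exp(-z)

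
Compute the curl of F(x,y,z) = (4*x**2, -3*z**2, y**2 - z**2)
(2*y + 6*z, 0, 0)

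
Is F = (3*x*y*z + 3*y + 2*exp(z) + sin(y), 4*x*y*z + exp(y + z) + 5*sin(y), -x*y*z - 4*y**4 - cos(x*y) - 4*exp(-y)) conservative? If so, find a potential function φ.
No, ∇×F = (-4*x*y - x*z + x*sin(x*y) - 16*y**3 - exp(y + z) + 4*exp(-y), 3*x*y + y*z - y*sin(x*y) + 2*exp(z), -3*x*z + 4*y*z - cos(y) - 3) ≠ 0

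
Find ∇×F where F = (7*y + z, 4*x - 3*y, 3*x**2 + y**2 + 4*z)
(2*y, 1 - 6*x, -3)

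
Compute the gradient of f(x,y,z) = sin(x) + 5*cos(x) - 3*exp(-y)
(-5*sin(x) + cos(x), 3*exp(-y), 0)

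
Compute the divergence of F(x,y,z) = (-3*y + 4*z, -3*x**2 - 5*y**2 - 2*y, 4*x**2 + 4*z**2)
-10*y + 8*z - 2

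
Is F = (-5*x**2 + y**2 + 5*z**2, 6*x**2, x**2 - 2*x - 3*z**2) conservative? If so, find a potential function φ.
No, ∇×F = (0, -2*x + 10*z + 2, 12*x - 2*y) ≠ 0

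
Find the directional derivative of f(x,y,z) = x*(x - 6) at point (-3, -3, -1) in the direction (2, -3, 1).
-12*sqrt(14)/7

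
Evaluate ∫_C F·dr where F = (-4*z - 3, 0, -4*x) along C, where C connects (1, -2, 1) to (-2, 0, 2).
29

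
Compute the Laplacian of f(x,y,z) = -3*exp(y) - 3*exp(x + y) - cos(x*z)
x**2*cos(x*z) + z**2*cos(x*z) - 3*exp(y) - 6*exp(x + y)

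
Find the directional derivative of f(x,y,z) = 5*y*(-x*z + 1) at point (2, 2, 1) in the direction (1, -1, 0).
-5*sqrt(2)/2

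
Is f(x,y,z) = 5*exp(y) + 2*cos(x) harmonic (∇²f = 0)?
No, ∇²f = 5*exp(y) - 2*cos(x)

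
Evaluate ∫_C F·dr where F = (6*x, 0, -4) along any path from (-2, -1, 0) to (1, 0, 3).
-21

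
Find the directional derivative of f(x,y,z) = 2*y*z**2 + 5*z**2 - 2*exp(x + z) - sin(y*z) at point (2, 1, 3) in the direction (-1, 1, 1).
4*sqrt(3)*(15 - cos(3))/3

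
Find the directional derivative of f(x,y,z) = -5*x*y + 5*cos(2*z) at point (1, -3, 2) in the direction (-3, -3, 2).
-5*sqrt(22)*(2*sin(4) + 3)/11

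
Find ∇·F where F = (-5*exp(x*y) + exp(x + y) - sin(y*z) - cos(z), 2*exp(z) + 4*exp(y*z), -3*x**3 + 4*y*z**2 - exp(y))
8*y*z - 5*y*exp(x*y) + 4*z*exp(y*z) + exp(x + y)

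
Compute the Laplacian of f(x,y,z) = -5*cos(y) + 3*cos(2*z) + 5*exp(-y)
5*cos(y) - 12*cos(2*z) + 5*exp(-y)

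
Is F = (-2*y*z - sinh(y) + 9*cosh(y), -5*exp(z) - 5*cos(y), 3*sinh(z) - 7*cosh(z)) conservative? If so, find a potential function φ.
No, ∇×F = (5*exp(z), -2*y, 2*z - 9*sinh(y) + cosh(y)) ≠ 0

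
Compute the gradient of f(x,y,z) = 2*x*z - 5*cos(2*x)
(2*z + 10*sin(2*x), 0, 2*x)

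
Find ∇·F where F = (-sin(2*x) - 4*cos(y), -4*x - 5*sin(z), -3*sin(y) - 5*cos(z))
5*sin(z) - 2*cos(2*x)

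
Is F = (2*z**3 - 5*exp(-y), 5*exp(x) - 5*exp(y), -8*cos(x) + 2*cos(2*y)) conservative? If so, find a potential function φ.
No, ∇×F = (-4*sin(2*y), 6*z**2 - 8*sin(x), 5*exp(x) - 5*exp(-y)) ≠ 0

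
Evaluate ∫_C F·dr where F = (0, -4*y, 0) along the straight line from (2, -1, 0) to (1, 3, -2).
-16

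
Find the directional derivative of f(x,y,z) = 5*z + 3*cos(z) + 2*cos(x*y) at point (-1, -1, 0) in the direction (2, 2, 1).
5/3 + 8*sin(1)/3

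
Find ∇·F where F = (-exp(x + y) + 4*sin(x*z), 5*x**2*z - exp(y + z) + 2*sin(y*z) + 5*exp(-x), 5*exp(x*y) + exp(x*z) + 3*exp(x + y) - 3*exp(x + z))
x*exp(x*z) + 4*z*cos(x*z) + 2*z*cos(y*z) - exp(x + y) - 3*exp(x + z) - exp(y + z)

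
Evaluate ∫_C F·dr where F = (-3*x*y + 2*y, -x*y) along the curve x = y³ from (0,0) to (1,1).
1/70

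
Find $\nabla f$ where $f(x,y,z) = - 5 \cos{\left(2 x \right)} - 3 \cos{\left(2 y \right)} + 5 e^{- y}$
(10*sin(2*x), 6*sin(2*y) - 5*exp(-y), 0)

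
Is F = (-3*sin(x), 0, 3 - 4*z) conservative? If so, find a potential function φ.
Yes, F is conservative. φ = -2*z**2 + 3*z + 3*cos(x)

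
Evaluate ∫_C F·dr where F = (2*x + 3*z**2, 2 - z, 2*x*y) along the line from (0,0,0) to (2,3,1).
29/2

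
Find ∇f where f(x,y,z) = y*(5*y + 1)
(0, 10*y + 1, 0)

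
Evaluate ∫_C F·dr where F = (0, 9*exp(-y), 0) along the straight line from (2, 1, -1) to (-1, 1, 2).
0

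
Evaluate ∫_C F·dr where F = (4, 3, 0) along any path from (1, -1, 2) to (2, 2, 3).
13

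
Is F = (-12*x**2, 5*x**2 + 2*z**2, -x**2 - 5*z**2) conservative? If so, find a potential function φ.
No, ∇×F = (-4*z, 2*x, 10*x) ≠ 0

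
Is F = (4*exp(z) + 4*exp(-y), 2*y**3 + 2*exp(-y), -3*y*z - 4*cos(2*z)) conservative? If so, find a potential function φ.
No, ∇×F = (-3*z, 4*exp(z), 4*exp(-y)) ≠ 0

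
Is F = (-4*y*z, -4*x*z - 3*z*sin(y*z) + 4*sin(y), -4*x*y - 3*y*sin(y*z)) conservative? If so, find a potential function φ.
Yes, F is conservative. φ = -4*x*y*z - 4*cos(y) + 3*cos(y*z)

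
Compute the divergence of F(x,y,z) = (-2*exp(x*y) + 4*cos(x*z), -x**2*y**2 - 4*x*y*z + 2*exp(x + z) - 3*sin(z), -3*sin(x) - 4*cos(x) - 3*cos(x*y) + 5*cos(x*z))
-2*x**2*y - 4*x*z - 5*x*sin(x*z) - 2*y*exp(x*y) - 4*z*sin(x*z)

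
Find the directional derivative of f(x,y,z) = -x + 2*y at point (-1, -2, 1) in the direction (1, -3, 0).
-7*sqrt(10)/10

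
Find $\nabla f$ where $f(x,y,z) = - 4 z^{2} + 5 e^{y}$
(0, 5*exp(y), -8*z)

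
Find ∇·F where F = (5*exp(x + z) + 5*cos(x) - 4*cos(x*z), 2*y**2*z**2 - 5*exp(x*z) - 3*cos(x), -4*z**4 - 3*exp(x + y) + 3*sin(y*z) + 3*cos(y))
4*y*z**2 + 3*y*cos(y*z) - 16*z**3 + 4*z*sin(x*z) + 5*exp(x + z) - 5*sin(x)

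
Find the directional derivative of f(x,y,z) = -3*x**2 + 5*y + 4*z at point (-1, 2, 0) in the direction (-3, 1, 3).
-sqrt(19)/19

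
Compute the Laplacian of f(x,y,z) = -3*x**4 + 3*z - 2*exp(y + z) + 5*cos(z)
-36*x**2 - 4*exp(y + z) - 5*cos(z)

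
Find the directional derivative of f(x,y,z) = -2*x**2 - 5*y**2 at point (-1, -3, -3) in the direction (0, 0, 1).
0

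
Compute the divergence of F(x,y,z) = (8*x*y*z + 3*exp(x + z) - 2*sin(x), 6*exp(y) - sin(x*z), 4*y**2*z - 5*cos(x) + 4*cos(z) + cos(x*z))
-x*sin(x*z) + 4*y**2 + 8*y*z + 6*exp(y) + 3*exp(x + z) - 4*sin(z) - 2*cos(x)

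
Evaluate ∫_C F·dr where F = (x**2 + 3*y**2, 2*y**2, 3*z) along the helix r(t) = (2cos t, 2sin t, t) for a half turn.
-112/3 + 3*pi**2/2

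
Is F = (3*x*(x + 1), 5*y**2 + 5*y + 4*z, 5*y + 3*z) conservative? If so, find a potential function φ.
No, ∇×F = (1, 0, 0) ≠ 0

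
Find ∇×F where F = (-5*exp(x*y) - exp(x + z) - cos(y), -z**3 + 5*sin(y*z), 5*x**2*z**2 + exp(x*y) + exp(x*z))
(x*exp(x*y) - 5*y*cos(y*z) + 3*z**2, -10*x*z**2 - y*exp(x*y) - z*exp(x*z) - exp(x + z), 5*x*exp(x*y) - sin(y))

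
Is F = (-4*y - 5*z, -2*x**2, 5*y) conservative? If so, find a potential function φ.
No, ∇×F = (5, -5, 4 - 4*x) ≠ 0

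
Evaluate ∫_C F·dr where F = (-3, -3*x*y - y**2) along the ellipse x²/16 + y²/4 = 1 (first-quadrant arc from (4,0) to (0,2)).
-20/3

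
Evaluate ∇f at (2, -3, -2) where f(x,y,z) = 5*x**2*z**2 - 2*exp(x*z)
(4*exp(-4) + 80, 0, -80 - 4*exp(-4))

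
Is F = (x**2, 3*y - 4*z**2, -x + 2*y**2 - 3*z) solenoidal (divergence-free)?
No, ∇·F = 2*x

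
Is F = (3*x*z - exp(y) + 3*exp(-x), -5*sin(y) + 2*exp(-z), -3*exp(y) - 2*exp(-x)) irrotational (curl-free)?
No, ∇×F = (-3*exp(y) + 2*exp(-z), 3*x - 2*exp(-x), exp(y))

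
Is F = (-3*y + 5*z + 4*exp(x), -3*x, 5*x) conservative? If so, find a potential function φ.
Yes, F is conservative. φ = -3*x*y + 5*x*z + 4*exp(x)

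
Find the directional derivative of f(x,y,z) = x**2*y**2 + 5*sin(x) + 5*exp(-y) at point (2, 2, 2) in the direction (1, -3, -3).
sqrt(19)*(-32*exp(2) + 5*exp(2)*cos(2) + 15)*exp(-2)/19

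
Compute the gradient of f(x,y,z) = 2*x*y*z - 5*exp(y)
(2*y*z, 2*x*z - 5*exp(y), 2*x*y)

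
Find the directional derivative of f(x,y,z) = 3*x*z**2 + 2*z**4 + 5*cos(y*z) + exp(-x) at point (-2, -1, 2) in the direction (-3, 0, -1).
sqrt(10)*(-76 + 5*sin(2) + 3*exp(2))/10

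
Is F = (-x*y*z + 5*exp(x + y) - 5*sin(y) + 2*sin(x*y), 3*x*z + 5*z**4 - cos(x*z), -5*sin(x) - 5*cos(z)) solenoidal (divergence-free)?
No, ∇·F = -y*z + 2*y*cos(x*y) + 5*exp(x + y) + 5*sin(z)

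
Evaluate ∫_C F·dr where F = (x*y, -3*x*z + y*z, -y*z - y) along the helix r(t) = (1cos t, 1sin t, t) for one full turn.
3*pi*(1 - 2*pi)/2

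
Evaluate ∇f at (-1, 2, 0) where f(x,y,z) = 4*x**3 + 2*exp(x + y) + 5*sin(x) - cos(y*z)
(5*cos(1) + 2*E + 12, 2*E, 0)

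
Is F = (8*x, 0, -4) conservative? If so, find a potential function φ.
Yes, F is conservative. φ = 4*x**2 - 4*z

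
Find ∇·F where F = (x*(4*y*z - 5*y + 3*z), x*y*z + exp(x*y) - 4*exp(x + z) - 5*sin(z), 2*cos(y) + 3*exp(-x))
x*z + x*exp(x*y) + 4*y*z - 5*y + 3*z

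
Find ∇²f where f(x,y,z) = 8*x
0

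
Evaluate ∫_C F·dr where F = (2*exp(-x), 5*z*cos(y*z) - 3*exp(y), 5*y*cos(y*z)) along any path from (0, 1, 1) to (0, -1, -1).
6*sinh(1)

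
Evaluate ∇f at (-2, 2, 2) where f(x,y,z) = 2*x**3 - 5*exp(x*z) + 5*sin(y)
(24 - 10*exp(-4), 5*cos(2), 10*exp(-4))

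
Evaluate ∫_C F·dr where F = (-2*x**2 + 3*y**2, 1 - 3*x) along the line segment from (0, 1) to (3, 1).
-9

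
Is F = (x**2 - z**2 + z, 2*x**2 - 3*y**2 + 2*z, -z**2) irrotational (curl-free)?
No, ∇×F = (-2, 1 - 2*z, 4*x)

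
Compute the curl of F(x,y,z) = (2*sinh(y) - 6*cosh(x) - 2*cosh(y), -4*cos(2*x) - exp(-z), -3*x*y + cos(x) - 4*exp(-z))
(-3*x - exp(-z), 3*y + sin(x), 8*sin(2*x) + 2*sinh(y) - 2*cosh(y))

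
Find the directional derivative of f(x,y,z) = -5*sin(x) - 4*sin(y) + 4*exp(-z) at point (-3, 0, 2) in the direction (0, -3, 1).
2*sqrt(10)*(-1 + 3*exp(2))*exp(-2)/5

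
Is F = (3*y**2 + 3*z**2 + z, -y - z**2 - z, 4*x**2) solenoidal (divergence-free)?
No, ∇·F = -1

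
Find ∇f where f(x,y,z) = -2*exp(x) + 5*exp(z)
(-2*exp(x), 0, 5*exp(z))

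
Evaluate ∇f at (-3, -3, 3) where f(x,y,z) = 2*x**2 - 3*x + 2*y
(-15, 2, 0)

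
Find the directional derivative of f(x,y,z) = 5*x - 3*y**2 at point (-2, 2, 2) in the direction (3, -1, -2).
27*sqrt(14)/14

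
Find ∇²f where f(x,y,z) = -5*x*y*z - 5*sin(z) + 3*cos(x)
5*sin(z) - 3*cos(x)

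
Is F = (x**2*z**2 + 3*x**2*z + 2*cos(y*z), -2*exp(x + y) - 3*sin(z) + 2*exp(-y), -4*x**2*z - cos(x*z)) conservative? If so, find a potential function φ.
No, ∇×F = (3*cos(z), 2*x**2*z + 3*x**2 + 8*x*z - 2*y*sin(y*z) - z*sin(x*z), 2*z*sin(y*z) - 2*exp(x + y)) ≠ 0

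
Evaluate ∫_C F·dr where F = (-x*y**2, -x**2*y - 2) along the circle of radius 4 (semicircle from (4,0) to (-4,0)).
0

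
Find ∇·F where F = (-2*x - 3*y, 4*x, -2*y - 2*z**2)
-4*z - 2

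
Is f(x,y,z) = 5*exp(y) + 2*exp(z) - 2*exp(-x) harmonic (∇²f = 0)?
No, ∇²f = 5*exp(y) + 2*exp(z) - 2*exp(-x)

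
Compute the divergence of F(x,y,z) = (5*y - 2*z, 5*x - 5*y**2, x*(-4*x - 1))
-10*y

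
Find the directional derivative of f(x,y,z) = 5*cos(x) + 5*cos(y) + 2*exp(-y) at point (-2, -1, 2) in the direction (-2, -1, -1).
sqrt(6)*(-10*sin(2) - 5*sin(1) + 2*E)/6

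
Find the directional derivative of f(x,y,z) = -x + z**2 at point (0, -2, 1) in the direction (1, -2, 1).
sqrt(6)/6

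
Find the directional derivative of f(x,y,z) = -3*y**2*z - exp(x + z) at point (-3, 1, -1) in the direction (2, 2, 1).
3 - exp(-4)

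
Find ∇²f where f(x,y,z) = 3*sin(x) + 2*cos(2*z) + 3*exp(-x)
-3*sin(x) - 8*cos(2*z) + 3*exp(-x)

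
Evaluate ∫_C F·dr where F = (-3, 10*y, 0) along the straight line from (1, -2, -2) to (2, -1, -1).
-18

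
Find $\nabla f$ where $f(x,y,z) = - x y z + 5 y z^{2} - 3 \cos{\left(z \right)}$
(-y*z, z*(-x + 5*z), -x*y + 10*y*z + 3*sin(z))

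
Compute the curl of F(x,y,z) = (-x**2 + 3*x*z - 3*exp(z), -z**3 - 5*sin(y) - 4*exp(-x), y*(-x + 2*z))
(-x + 3*z**2 + 2*z, 3*x + y - 3*exp(z), 4*exp(-x))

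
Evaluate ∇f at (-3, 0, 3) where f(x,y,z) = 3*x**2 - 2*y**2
(-18, 0, 0)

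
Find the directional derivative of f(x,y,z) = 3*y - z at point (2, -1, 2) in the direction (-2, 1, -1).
2*sqrt(6)/3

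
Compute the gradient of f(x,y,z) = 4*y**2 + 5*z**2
(0, 8*y, 10*z)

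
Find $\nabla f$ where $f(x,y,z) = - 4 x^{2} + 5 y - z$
(-8*x, 5, -1)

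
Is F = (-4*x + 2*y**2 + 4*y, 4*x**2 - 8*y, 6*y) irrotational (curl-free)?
No, ∇×F = (6, 0, 8*x - 4*y - 4)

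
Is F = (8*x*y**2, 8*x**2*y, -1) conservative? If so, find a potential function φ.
Yes, F is conservative. φ = 4*x**2*y**2 - z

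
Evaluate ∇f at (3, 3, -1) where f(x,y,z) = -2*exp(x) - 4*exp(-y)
(-2*exp(3), 4*exp(-3), 0)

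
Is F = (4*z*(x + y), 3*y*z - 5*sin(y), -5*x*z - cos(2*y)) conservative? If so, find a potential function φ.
No, ∇×F = (-3*y + 2*sin(2*y), 4*x + 4*y + 5*z, -4*z) ≠ 0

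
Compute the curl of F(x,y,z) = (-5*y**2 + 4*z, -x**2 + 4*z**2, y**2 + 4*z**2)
(2*y - 8*z, 4, -2*x + 10*y)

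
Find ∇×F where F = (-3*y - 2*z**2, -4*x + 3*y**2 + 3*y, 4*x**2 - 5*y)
(-5, -8*x - 4*z, -1)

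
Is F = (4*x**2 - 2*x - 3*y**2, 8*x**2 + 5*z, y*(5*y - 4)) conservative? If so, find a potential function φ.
No, ∇×F = (10*y - 9, 0, 16*x + 6*y) ≠ 0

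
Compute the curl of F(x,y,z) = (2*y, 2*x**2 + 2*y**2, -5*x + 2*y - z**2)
(2, 5, 4*x - 2)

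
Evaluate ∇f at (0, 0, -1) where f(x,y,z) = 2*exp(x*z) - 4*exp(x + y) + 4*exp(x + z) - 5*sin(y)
(-6 + 4*exp(-1), -9, 4*exp(-1))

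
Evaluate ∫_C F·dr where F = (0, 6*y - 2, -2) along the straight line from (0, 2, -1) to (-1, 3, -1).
13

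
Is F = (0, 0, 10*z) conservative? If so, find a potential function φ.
Yes, F is conservative. φ = 5*z**2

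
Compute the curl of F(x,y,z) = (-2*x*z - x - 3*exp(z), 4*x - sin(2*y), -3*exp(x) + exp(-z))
(0, -2*x + 3*exp(x) - 3*exp(z), 4)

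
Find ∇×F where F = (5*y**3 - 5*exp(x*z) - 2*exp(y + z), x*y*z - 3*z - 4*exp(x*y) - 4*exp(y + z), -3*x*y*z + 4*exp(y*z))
(-x*y - 3*x*z + 4*z*exp(y*z) + 4*exp(y + z) + 3, -5*x*exp(x*z) + 3*y*z - 2*exp(y + z), -15*y**2 + y*z - 4*y*exp(x*y) + 2*exp(y + z))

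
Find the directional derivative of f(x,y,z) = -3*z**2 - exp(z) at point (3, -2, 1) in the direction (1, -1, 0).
0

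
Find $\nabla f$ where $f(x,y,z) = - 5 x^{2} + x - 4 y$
(1 - 10*x, -4, 0)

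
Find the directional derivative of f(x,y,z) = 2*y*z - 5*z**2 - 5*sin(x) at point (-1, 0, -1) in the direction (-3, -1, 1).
3*sqrt(11)*(5*cos(1) + 4)/11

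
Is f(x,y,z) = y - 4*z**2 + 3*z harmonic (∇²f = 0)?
No, ∇²f = -8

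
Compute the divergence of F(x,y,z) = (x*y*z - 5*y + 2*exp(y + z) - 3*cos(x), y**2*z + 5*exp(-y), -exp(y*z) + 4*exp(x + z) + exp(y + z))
((3*y*z - y*exp(y*z) + 4*exp(x + z) + exp(y + z) + 3*sin(x))*exp(y) - 5)*exp(-y)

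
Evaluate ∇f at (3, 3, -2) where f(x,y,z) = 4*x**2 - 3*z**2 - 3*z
(24, 0, 9)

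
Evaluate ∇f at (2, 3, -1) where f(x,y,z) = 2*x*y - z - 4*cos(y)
(6, 4*sin(3) + 4, -1)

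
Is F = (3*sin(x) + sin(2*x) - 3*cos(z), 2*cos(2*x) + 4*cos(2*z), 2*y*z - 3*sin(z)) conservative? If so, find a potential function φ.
No, ∇×F = (2*z + 8*sin(2*z), 3*sin(z), -4*sin(2*x)) ≠ 0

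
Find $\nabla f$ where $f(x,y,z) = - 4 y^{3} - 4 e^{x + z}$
(-4*exp(x + z), -12*y**2, -4*exp(x + z))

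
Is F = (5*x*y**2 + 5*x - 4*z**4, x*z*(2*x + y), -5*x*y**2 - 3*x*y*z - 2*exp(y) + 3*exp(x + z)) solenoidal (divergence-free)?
No, ∇·F = -3*x*y + x*z + 5*y**2 + 3*exp(x + z) + 5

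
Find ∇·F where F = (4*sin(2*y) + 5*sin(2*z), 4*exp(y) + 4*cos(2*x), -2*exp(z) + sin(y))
4*exp(y) - 2*exp(z)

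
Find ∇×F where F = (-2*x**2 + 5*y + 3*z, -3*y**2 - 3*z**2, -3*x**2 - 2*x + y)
(6*z + 1, 6*x + 5, -5)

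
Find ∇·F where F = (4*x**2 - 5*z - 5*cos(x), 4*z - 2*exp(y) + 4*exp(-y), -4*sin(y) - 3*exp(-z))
8*x - 2*exp(y) + 5*sin(x) + 3*exp(-z) - 4*exp(-y)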